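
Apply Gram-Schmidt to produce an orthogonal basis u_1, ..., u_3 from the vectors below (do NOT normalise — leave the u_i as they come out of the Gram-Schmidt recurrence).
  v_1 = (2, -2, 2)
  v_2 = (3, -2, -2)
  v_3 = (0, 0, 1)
Orthogonal basis:
  u_1 = (2, -2, 2)
  u_2 = (2, -1, -3)
  u_3 = (2/21, 5/42, 1/42)

Apply the Gram-Schmidt recurrence
  u_1 = v_1
  u_i = v_i − Σ_{j<i} ((v_i · u_j) / (u_j · u_j)) · u_j.

Step by step this gives:
  u_1 = (2, -2, 2)
  u_2 = (2, -1, -3)
  u_3 = (2/21, 5/42, 1/42)

Orthogonality check:
  u_2 · u_1 = 0 (should be 0)
  u_3 · u_1 = 0 (should be 0)
  u_3 · u_2 = 0 (should be 0)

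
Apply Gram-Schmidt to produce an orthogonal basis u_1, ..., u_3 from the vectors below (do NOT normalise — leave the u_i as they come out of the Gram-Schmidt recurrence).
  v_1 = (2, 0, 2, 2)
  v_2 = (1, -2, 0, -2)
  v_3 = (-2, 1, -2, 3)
Orthogonal basis:
  u_1 = (2, 0, 2, 2)
  u_2 = (4/3, -2, 1/3, -5/3)
  u_3 = (-1/13, -18/13, -33/26, 35/26)

Apply the Gram-Schmidt recurrence
  u_1 = v_1
  u_i = v_i − Σ_{j<i} ((v_i · u_j) / (u_j · u_j)) · u_j.

Step by step this gives:
  u_1 = (2, 0, 2, 2)
  u_2 = (4/3, -2, 1/3, -5/3)
  u_3 = (-1/13, -18/13, -33/26, 35/26)

Orthogonality check:
  u_2 · u_1 = 0 (should be 0)
  u_3 · u_1 = 0 (should be 0)
  u_3 · u_2 = 0 (should be 0)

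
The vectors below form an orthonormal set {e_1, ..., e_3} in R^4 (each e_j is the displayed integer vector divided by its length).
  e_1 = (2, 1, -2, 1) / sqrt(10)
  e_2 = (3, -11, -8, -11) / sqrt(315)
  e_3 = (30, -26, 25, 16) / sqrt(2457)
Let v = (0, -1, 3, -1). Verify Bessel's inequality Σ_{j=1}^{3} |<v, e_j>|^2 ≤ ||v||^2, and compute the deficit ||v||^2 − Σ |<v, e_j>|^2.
Σ |<v, e_j>|^2 = 3283/351; ||v||^2 = 11; deficit = 578/351

Write each e_j = u_j / sqrt(<u_j, u_j>) where u_j is the displayed integer vector. Then <v, e_j> = <v, u_j> / sqrt(<u_j, u_j>), so |<v, e_j>|^2 = <v, u_j>^2 / <u_j, u_j>.
Coefficients: <v, e_1> = -8/sqrt(10), <v, e_2> = -2/sqrt(315), <v, e_3> = 85/sqrt(2457).
Square and sum: Σ |<v, e_j>|^2 = 3283/351.
Compute ||v||^2 = v·v = 11.
Deficit = 11 − 3283/351 = 578/351 ≥ 0, confirming Bessel's inequality. (The deficit equals ||v − Σ <v,e_j> e_j||^2, the squared distance from v to span{e_j}.)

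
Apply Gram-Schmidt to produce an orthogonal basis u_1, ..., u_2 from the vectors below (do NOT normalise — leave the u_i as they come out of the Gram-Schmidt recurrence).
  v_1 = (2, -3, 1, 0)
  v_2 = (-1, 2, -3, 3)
Orthogonal basis:
  u_1 = (2, -3, 1, 0)
  u_2 = (4/7, -5/14, -31/14, 3)

Apply the Gram-Schmidt recurrence
  u_1 = v_1
  u_i = v_i − Σ_{j<i} ((v_i · u_j) / (u_j · u_j)) · u_j.

Step by step this gives:
  u_1 = (2, -3, 1, 0)
  u_2 = (4/7, -5/14, -31/14, 3)

Orthogonality check:
  u_2 · u_1 = 0 (should be 0)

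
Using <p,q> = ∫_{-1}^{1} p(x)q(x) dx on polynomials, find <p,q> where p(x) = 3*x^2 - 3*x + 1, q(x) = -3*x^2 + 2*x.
<p,q> = -48/5

Expand the product: p(x)·q(x) = -9*x^4 + 15*x^3 - 9*x^2 + 2*x.
∫_{-1}^{1} of each monomial x^k gives [2/(k+1) if k even, 0 if k odd]. Integrating term-by-term (or equivalently evaluating the antiderivative F(x) = -9*x^5/5 + 15*x^4/4 - 3*x^3 + x^2 at the endpoints):
  F(1) − F(−1) = -1/20 − (191/20) = -48/5.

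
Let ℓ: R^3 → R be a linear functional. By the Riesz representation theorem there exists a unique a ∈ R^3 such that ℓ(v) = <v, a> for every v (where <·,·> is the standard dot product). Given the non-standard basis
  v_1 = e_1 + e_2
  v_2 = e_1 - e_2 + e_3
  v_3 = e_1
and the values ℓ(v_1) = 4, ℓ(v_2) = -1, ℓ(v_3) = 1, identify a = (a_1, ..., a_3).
a = (1, 3, 1)

Write a = (a_1, ..., a_3) in the standard basis. For each basis vector v_i, ℓ(v_i) = <v_i, a> is a linear equation in the a_j's. Collect the n equations into a matrix system V a = ℓ, where row i of V is v_i (expressed in the standard basis). Since V is invertible (lower-triangular with 1s on the diagonal, up to permutation), solve by back-substitution:
  V =
[[1, 1, 0],
 [1, -1, 1],
 [1, 0, 0]]
  V a = (4, -1, 1)
Solving gives a = (1, 3, 1).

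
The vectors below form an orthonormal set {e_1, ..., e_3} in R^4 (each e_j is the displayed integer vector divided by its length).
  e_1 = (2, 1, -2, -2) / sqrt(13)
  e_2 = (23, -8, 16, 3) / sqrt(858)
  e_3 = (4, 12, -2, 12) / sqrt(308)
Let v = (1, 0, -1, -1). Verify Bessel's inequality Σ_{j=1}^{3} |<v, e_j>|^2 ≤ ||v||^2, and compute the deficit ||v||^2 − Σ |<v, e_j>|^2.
Σ |<v, e_j>|^2 = 61/21; ||v||^2 = 3; deficit = 2/21

Write each e_j = u_j / sqrt(<u_j, u_j>) where u_j is the displayed integer vector. Then <v, e_j> = <v, u_j> / sqrt(<u_j, u_j>), so |<v, e_j>|^2 = <v, u_j>^2 / <u_j, u_j>.
Coefficients: <v, e_1> = 6/sqrt(13), <v, e_2> = 4/sqrt(858), <v, e_3> = -6/sqrt(308).
Square and sum: Σ |<v, e_j>|^2 = 61/21.
Compute ||v||^2 = v·v = 3.
Deficit = 3 − 61/21 = 2/21 ≥ 0, confirming Bessel's inequality. (The deficit equals ||v − Σ <v,e_j> e_j||^2, the squared distance from v to span{e_j}.)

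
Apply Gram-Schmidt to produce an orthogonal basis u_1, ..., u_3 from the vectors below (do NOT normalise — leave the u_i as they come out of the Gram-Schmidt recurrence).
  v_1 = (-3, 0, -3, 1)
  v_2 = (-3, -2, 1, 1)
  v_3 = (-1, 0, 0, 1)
Orthogonal basis:
  u_1 = (-3, 0, -3, 1)
  u_2 = (-36/19, -2, 40/19, 12/19)
  u_3 = (1/59, 24/59, 12/59, 39/59)

Apply the Gram-Schmidt recurrence
  u_1 = v_1
  u_i = v_i − Σ_{j<i} ((v_i · u_j) / (u_j · u_j)) · u_j.

Step by step this gives:
  u_1 = (-3, 0, -3, 1)
  u_2 = (-36/19, -2, 40/19, 12/19)
  u_3 = (1/59, 24/59, 12/59, 39/59)

Orthogonality check:
  u_2 · u_1 = 0 (should be 0)
  u_3 · u_1 = 0 (should be 0)
  u_3 · u_2 = 0 (should be 0)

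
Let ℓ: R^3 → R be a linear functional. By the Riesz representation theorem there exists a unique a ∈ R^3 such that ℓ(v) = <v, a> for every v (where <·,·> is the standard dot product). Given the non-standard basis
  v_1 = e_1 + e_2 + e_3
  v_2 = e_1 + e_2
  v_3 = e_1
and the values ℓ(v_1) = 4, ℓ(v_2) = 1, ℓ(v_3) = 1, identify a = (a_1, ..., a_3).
a = (1, 0, 3)

Write a = (a_1, ..., a_3) in the standard basis. For each basis vector v_i, ℓ(v_i) = <v_i, a> is a linear equation in the a_j's. Collect the n equations into a matrix system V a = ℓ, where row i of V is v_i (expressed in the standard basis). Since V is invertible (lower-triangular with 1s on the diagonal, up to permutation), solve by back-substitution:
  V =
[[1, 1, 1],
 [1, 1, 0],
 [1, 0, 0]]
  V a = (4, 1, 1)
Solving gives a = (1, 0, 3).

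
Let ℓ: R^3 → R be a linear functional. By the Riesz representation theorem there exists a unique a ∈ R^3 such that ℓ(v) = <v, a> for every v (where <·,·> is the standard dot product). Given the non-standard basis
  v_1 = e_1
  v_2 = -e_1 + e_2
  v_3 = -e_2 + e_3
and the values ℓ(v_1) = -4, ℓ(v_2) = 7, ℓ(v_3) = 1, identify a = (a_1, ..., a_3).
a = (-4, 3, 4)

Write a = (a_1, ..., a_3) in the standard basis. For each basis vector v_i, ℓ(v_i) = <v_i, a> is a linear equation in the a_j's. Collect the n equations into a matrix system V a = ℓ, where row i of V is v_i (expressed in the standard basis). Since V is invertible (lower-triangular with 1s on the diagonal, up to permutation), solve by back-substitution:
  V =
[[1, 0, 0],
 [-1, 1, 0],
 [0, -1, 1]]
  V a = (-4, 7, 1)
Solving gives a = (-4, 3, 4).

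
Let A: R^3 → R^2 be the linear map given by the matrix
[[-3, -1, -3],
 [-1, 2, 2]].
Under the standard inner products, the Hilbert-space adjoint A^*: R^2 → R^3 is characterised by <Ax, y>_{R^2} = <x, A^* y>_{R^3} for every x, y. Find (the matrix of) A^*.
A^* = A^T =
[[-3, -1],
 [-1, 2],
 [-3, 2]]

For real matrices with standard dot products, the defining identity <Ax, y> = <x, A^* y> gives (Ax)^T y = x^T (A^*) y, i.e. x^T A^T y = x^T (A^*) y. Since this holds for all x, y, we must have A^* = A^T. Therefore
A^* =
[[-3, -1],
 [-1, 2],
 [-3, 2]].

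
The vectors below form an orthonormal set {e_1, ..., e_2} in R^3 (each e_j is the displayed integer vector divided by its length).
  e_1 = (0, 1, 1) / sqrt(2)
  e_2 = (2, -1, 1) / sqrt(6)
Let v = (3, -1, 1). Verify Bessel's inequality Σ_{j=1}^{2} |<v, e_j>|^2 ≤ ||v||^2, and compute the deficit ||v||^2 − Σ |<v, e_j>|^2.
Σ |<v, e_j>|^2 = 32/3; ||v||^2 = 11; deficit = 1/3

Write each e_j = u_j / sqrt(<u_j, u_j>) where u_j is the displayed integer vector. Then <v, e_j> = <v, u_j> / sqrt(<u_j, u_j>), so |<v, e_j>|^2 = <v, u_j>^2 / <u_j, u_j>.
Coefficients: <v, e_1> = 0/sqrt(2), <v, e_2> = 8/sqrt(6).
Square and sum: Σ |<v, e_j>|^2 = 32/3.
Compute ||v||^2 = v·v = 11.
Deficit = 11 − 32/3 = 1/3 ≥ 0, confirming Bessel's inequality. (The deficit equals ||v − Σ <v,e_j> e_j||^2, the squared distance from v to span{e_j}.)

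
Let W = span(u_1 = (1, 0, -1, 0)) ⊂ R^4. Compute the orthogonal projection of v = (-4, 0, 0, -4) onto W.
proj_W(v) = (-2, 0, 2, 0)

Set up U = [u_1 | ... | u_1] ∈ R^(4×1). The projector onto W = col(U) is P = U (U^T U)^(-1) U^T.
Compute U^T U =
  [2],
and U^T v = (-4).
Solve U^T U · c = U^T v for the coefficients: c = (-2). The projection is proj_W(v) = U c.
Check: (v - proj_W(v)) · u_1 = 0  (should be 0).
Result: proj_W(v) = (-2, 0, 2, 0).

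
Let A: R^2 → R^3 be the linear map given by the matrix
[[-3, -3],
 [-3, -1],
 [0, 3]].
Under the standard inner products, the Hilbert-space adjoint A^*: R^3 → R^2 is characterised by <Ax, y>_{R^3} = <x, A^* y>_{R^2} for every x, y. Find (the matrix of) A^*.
A^* = A^T =
[[-3, -3, 0],
 [-3, -1, 3]]

For real matrices with standard dot products, the defining identity <Ax, y> = <x, A^* y> gives (Ax)^T y = x^T (A^*) y, i.e. x^T A^T y = x^T (A^*) y. Since this holds for all x, y, we must have A^* = A^T. Therefore
A^* =
[[-3, -3, 0],
 [-3, -1, 3]].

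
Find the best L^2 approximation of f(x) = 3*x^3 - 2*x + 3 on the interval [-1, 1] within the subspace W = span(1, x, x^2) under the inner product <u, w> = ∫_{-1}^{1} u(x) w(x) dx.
g(x) = 3 - x/5

The best approximation g ∈ W is the orthogonal projection of f onto W. Writing g = a_0 + a_1 x + a_2 x^2, the coefficients solve the normal equations G · a = b where
  G_{ij} = <φ_i, φ_j> and b_i = <f, φ_i>, with φ_0 = 1, φ_1 = x, φ_2 = x^2.
G =
  [2, 0, 2/3]
  [0, 2/3, 0]
  [2/3, 0, 2/5],
b = (6, -2/15, 2).
Solving gives a_0 = 3, a_1 = -1/5, a_2 = 0, so
  g(x) = 3 - x/5.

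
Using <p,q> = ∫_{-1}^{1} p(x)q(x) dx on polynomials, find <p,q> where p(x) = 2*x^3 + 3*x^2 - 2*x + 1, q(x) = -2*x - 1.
<p,q> = -44/15

Expand the product: p(x)·q(x) = -4*x^4 - 8*x^3 + x^2 - 1.
∫_{-1}^{1} of each monomial x^k gives [2/(k+1) if k even, 0 if k odd]. Integrating term-by-term (or equivalently evaluating the antiderivative F(x) = -4*x^5/5 - 2*x^4 + x^3/3 - x at the endpoints):
  F(1) − F(−1) = -52/15 − (-8/15) = -44/15.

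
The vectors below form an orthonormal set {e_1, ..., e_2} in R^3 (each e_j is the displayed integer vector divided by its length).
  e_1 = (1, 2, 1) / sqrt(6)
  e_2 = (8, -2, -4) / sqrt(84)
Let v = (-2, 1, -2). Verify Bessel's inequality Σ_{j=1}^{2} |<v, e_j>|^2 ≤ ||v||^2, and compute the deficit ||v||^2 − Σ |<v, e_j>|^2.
Σ |<v, e_j>|^2 = 13/7; ||v||^2 = 9; deficit = 50/7

Write each e_j = u_j / sqrt(<u_j, u_j>) where u_j is the displayed integer vector. Then <v, e_j> = <v, u_j> / sqrt(<u_j, u_j>), so |<v, e_j>|^2 = <v, u_j>^2 / <u_j, u_j>.
Coefficients: <v, e_1> = -2/sqrt(6), <v, e_2> = -10/sqrt(84).
Square and sum: Σ |<v, e_j>|^2 = 13/7.
Compute ||v||^2 = v·v = 9.
Deficit = 9 − 13/7 = 50/7 ≥ 0, confirming Bessel's inequality. (The deficit equals ||v − Σ <v,e_j> e_j||^2, the squared distance from v to span{e_j}.)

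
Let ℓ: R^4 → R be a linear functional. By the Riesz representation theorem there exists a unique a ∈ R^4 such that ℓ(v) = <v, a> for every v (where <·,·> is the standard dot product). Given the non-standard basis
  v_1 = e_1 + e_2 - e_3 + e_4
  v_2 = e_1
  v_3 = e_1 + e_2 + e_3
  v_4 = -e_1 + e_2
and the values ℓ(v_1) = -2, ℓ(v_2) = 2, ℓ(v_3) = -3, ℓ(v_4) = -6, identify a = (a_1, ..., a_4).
a = (2, -4, -1, -1)

Write a = (a_1, ..., a_4) in the standard basis. For each basis vector v_i, ℓ(v_i) = <v_i, a> is a linear equation in the a_j's. Collect the n equations into a matrix system V a = ℓ, where row i of V is v_i (expressed in the standard basis). Since V is invertible (lower-triangular with 1s on the diagonal, up to permutation), solve by back-substitution:
  V =
[[1, 1, -1, 1],
 [1, 0, 0, 0],
 [1, 1, 1, 0],
 [-1, 1, 0, 0]]
  V a = (-2, 2, -3, -6)
Solving gives a = (2, -4, -1, -1).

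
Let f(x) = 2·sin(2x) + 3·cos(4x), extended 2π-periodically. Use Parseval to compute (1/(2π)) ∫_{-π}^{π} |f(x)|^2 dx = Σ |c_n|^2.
Σ |c_n|^2 = 13/2

Expand |f|^2 and use orthogonality of {sin(nx), cos(mx)} on [-π, π]:
  ∫_{-π}^{π} sin(nx)^2 dx = π, ∫ cos(mx)^2 dx = π, and cross terms integrate to 0.
So ∫_{-π}^{π} f(x)^2 dx = 2^2 · π + 3^2 · π = (4 + 9)π.
Divide by 2π: (4 + 9)/2 = 13/2.
By Parseval, this equals Σ |c_n|^2.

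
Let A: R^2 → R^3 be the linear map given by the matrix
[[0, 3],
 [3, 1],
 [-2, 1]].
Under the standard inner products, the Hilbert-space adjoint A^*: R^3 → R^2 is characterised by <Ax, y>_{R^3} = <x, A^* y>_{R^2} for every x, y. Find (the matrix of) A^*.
A^* = A^T =
[[0, 3, -2],
 [3, 1, 1]]

For real matrices with standard dot products, the defining identity <Ax, y> = <x, A^* y> gives (Ax)^T y = x^T (A^*) y, i.e. x^T A^T y = x^T (A^*) y. Since this holds for all x, y, we must have A^* = A^T. Therefore
A^* =
[[0, 3, -2],
 [3, 1, 1]].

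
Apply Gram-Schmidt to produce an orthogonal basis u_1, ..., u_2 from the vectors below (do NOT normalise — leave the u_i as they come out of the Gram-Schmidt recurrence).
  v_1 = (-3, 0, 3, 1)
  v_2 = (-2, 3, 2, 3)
Orthogonal basis:
  u_1 = (-3, 0, 3, 1)
  u_2 = (7/19, 3, -7/19, 42/19)

Apply the Gram-Schmidt recurrence
  u_1 = v_1
  u_i = v_i − Σ_{j<i} ((v_i · u_j) / (u_j · u_j)) · u_j.

Step by step this gives:
  u_1 = (-3, 0, 3, 1)
  u_2 = (7/19, 3, -7/19, 42/19)

Orthogonality check:
  u_2 · u_1 = 0 (should be 0)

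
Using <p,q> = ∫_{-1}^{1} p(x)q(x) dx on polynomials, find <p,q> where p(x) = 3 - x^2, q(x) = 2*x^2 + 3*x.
<p,q> = 16/5

Expand the product: p(x)·q(x) = -2*x^4 - 3*x^3 + 6*x^2 + 9*x.
∫_{-1}^{1} of each monomial x^k gives [2/(k+1) if k even, 0 if k odd]. Integrating term-by-term (or equivalently evaluating the antiderivative F(x) = -2*x^5/5 - 3*x^4/4 + 2*x^3 + 9*x^2/2 at the endpoints):
  F(1) − F(−1) = 107/20 − (43/20) = 16/5.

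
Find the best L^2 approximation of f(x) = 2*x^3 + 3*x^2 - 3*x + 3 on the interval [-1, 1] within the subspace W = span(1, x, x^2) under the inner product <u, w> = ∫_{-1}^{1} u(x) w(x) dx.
g(x) = 3*x^2 - 9*x/5 + 3

The best approximation g ∈ W is the orthogonal projection of f onto W. Writing g = a_0 + a_1 x + a_2 x^2, the coefficients solve the normal equations G · a = b where
  G_{ij} = <φ_i, φ_j> and b_i = <f, φ_i>, with φ_0 = 1, φ_1 = x, φ_2 = x^2.
G =
  [2, 0, 2/3]
  [0, 2/3, 0]
  [2/3, 0, 2/5],
b = (8, -6/5, 16/5).
Solving gives a_0 = 3, a_1 = -9/5, a_2 = 3, so
  g(x) = 3*x^2 - 9*x/5 + 3.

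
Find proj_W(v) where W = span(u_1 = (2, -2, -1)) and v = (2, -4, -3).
proj_W(v) = (10/3, -10/3, -5/3)

Set up U = [u_1 | ... | u_1] ∈ R^(3×1). The projector onto W = col(U) is P = U (U^T U)^(-1) U^T.
Compute U^T U =
  [9],
and U^T v = (15).
Solve U^T U · c = U^T v for the coefficients: c = (5/3). The projection is proj_W(v) = U c.
Check: (v - proj_W(v)) · u_1 = 0  (should be 0).
Result: proj_W(v) = (10/3, -10/3, -5/3).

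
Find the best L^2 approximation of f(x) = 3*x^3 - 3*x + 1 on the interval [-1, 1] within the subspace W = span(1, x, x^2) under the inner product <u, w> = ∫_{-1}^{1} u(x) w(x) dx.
g(x) = 1 - 6*x/5

The best approximation g ∈ W is the orthogonal projection of f onto W. Writing g = a_0 + a_1 x + a_2 x^2, the coefficients solve the normal equations G · a = b where
  G_{ij} = <φ_i, φ_j> and b_i = <f, φ_i>, with φ_0 = 1, φ_1 = x, φ_2 = x^2.
G =
  [2, 0, 2/3]
  [0, 2/3, 0]
  [2/3, 0, 2/5],
b = (2, -4/5, 2/3).
Solving gives a_0 = 1, a_1 = -6/5, a_2 = 0, so
  g(x) = 1 - 6*x/5.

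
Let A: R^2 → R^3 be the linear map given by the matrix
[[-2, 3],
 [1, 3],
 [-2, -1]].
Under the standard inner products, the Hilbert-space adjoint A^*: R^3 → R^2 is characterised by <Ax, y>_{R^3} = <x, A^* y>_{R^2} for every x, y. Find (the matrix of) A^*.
A^* = A^T =
[[-2, 1, -2],
 [3, 3, -1]]

For real matrices with standard dot products, the defining identity <Ax, y> = <x, A^* y> gives (Ax)^T y = x^T (A^*) y, i.e. x^T A^T y = x^T (A^*) y. Since this holds for all x, y, we must have A^* = A^T. Therefore
A^* =
[[-2, 1, -2],
 [3, 3, -1]].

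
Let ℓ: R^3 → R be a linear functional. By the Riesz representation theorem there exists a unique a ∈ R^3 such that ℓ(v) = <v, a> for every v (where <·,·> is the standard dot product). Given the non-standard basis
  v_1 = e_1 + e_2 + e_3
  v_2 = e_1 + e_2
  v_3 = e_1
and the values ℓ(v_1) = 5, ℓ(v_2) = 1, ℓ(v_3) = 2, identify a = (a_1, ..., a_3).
a = (2, -1, 4)

Write a = (a_1, ..., a_3) in the standard basis. For each basis vector v_i, ℓ(v_i) = <v_i, a> is a linear equation in the a_j's. Collect the n equations into a matrix system V a = ℓ, where row i of V is v_i (expressed in the standard basis). Since V is invertible (lower-triangular with 1s on the diagonal, up to permutation), solve by back-substitution:
  V =
[[1, 1, 1],
 [1, 1, 0],
 [1, 0, 0]]
  V a = (5, 1, 2)
Solving gives a = (2, -1, 4).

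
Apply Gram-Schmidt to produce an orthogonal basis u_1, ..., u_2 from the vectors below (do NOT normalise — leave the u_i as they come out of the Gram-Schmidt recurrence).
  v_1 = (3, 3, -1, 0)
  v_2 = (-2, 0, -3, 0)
Orthogonal basis:
  u_1 = (3, 3, -1, 0)
  u_2 = (-29/19, 9/19, -60/19, 0)

Apply the Gram-Schmidt recurrence
  u_1 = v_1
  u_i = v_i − Σ_{j<i} ((v_i · u_j) / (u_j · u_j)) · u_j.

Step by step this gives:
  u_1 = (3, 3, -1, 0)
  u_2 = (-29/19, 9/19, -60/19, 0)

Orthogonality check:
  u_2 · u_1 = 0 (should be 0)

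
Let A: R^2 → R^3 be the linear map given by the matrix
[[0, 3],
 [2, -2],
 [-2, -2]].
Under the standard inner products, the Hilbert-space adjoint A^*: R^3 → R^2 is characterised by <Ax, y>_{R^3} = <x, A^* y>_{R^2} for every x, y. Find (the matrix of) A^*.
A^* = A^T =
[[0, 2, -2],
 [3, -2, -2]]

For real matrices with standard dot products, the defining identity <Ax, y> = <x, A^* y> gives (Ax)^T y = x^T (A^*) y, i.e. x^T A^T y = x^T (A^*) y. Since this holds for all x, y, we must have A^* = A^T. Therefore
A^* =
[[0, 2, -2],
 [3, -2, -2]].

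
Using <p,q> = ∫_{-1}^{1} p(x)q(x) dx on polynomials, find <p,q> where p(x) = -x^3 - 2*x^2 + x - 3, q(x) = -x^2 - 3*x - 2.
<p,q> = 50/3

Expand the product: p(x)·q(x) = x^5 + 5*x^4 + 7*x^3 + 4*x^2 + 7*x + 6.
∫_{-1}^{1} of each monomial x^k gives [2/(k+1) if k even, 0 if k odd]. Integrating term-by-term (or equivalently evaluating the antiderivative F(x) = x^6/6 + x^5 + 7*x^4/4 + 4*x^3/3 + 7*x^2/2 + 6*x at the endpoints):
  F(1) − F(−1) = 55/4 − (-35/12) = 50/3.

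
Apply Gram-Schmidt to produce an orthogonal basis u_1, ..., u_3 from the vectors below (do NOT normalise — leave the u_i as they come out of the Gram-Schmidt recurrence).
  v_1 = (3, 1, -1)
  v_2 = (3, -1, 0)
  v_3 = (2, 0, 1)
Orthogonal basis:
  u_1 = (3, 1, -1)
  u_2 = (9/11, -19/11, 8/11)
  u_3 = (4/23, 12/23, 24/23)

Apply the Gram-Schmidt recurrence
  u_1 = v_1
  u_i = v_i − Σ_{j<i} ((v_i · u_j) / (u_j · u_j)) · u_j.

Step by step this gives:
  u_1 = (3, 1, -1)
  u_2 = (9/11, -19/11, 8/11)
  u_3 = (4/23, 12/23, 24/23)

Orthogonality check:
  u_2 · u_1 = 0 (should be 0)
  u_3 · u_1 = 0 (should be 0)
  u_3 · u_2 = 0 (should be 0)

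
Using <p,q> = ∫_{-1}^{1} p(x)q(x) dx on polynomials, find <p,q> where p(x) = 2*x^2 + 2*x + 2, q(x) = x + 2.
<p,q> = 12

Expand the product: p(x)·q(x) = 2*x^3 + 6*x^2 + 6*x + 4.
∫_{-1}^{1} of each monomial x^k gives [2/(k+1) if k even, 0 if k odd]. Integrating term-by-term (or equivalently evaluating the antiderivative F(x) = x^4/2 + 2*x^3 + 3*x^2 + 4*x at the endpoints):
  F(1) − F(−1) = 19/2 − (-5/2) = 12.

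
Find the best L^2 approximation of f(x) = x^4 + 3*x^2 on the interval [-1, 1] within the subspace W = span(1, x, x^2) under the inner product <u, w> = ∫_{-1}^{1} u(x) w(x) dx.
g(x) = 27*x^2/7 - 3/35

The best approximation g ∈ W is the orthogonal projection of f onto W. Writing g = a_0 + a_1 x + a_2 x^2, the coefficients solve the normal equations G · a = b where
  G_{ij} = <φ_i, φ_j> and b_i = <f, φ_i>, with φ_0 = 1, φ_1 = x, φ_2 = x^2.
G =
  [2, 0, 2/3]
  [0, 2/3, 0]
  [2/3, 0, 2/5],
b = (12/5, 0, 52/35).
Solving gives a_0 = -3/35, a_1 = 0, a_2 = 27/7, so
  g(x) = 27*x^2/7 - 3/35.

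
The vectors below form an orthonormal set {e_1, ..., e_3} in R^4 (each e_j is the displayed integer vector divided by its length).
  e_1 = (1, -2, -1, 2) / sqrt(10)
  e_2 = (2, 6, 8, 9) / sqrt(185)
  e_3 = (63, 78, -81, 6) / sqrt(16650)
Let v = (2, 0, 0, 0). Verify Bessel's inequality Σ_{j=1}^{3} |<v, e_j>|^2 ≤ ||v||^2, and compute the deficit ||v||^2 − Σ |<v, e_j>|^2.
Σ |<v, e_j>|^2 = 36/25; ||v||^2 = 4; deficit = 64/25

Write each e_j = u_j / sqrt(<u_j, u_j>) where u_j is the displayed integer vector. Then <v, e_j> = <v, u_j> / sqrt(<u_j, u_j>), so |<v, e_j>|^2 = <v, u_j>^2 / <u_j, u_j>.
Coefficients: <v, e_1> = 2/sqrt(10), <v, e_2> = 4/sqrt(185), <v, e_3> = 126/sqrt(16650).
Square and sum: Σ |<v, e_j>|^2 = 36/25.
Compute ||v||^2 = v·v = 4.
Deficit = 4 − 36/25 = 64/25 ≥ 0, confirming Bessel's inequality. (The deficit equals ||v − Σ <v,e_j> e_j||^2, the squared distance from v to span{e_j}.)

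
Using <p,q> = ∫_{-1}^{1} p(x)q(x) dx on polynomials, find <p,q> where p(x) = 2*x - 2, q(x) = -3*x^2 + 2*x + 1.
<p,q> = 8/3

Expand the product: p(x)·q(x) = -6*x^3 + 10*x^2 - 2*x - 2.
∫_{-1}^{1} of each monomial x^k gives [2/(k+1) if k even, 0 if k odd]. Integrating term-by-term (or equivalently evaluating the antiderivative F(x) = -3*x^4/2 + 10*x^3/3 - x^2 - 2*x at the endpoints):
  F(1) − F(−1) = -7/6 − (-23/6) = 8/3.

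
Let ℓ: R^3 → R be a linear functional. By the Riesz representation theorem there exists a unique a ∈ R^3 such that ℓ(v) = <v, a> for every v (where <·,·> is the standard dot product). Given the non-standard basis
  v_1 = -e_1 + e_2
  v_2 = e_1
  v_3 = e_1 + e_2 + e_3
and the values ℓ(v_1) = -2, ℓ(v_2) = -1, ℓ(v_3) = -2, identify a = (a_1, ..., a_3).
a = (-1, -3, 2)

Write a = (a_1, ..., a_3) in the standard basis. For each basis vector v_i, ℓ(v_i) = <v_i, a> is a linear equation in the a_j's. Collect the n equations into a matrix system V a = ℓ, where row i of V is v_i (expressed in the standard basis). Since V is invertible (lower-triangular with 1s on the diagonal, up to permutation), solve by back-substitution:
  V =
[[-1, 1, 0],
 [1, 0, 0],
 [1, 1, 1]]
  V a = (-2, -1, -2)
Solving gives a = (-1, -3, 2).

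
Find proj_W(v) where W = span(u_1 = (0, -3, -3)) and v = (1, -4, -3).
proj_W(v) = (0, -7/2, -7/2)

Set up U = [u_1 | ... | u_1] ∈ R^(3×1). The projector onto W = col(U) is P = U (U^T U)^(-1) U^T.
Compute U^T U =
  [18],
and U^T v = (21).
Solve U^T U · c = U^T v for the coefficients: c = (7/6). The projection is proj_W(v) = U c.
Check: (v - proj_W(v)) · u_1 = 0  (should be 0).
Result: proj_W(v) = (0, -7/2, -7/2).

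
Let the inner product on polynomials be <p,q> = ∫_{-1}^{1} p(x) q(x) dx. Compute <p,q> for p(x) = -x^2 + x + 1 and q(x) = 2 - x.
<p,q> = 2

Expand the product: p(x)·q(x) = x^3 - 3*x^2 + x + 2.
∫_{-1}^{1} of each monomial x^k gives [2/(k+1) if k even, 0 if k odd]. Integrating term-by-term (or equivalently evaluating the antiderivative F(x) = x^4/4 - x^3 + x^2/2 + 2*x at the endpoints):
  F(1) − F(−1) = 7/4 − (-1/4) = 2.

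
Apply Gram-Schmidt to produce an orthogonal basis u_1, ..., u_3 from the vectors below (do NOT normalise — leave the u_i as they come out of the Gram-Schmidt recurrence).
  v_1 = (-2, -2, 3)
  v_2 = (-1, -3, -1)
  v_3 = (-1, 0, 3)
Orthogonal basis:
  u_1 = (-2, -2, 3)
  u_2 = (-7/17, -41/17, -32/17)
  u_3 = (11/162, -5/162, 2/81)

Apply the Gram-Schmidt recurrence
  u_1 = v_1
  u_i = v_i − Σ_{j<i} ((v_i · u_j) / (u_j · u_j)) · u_j.

Step by step this gives:
  u_1 = (-2, -2, 3)
  u_2 = (-7/17, -41/17, -32/17)
  u_3 = (11/162, -5/162, 2/81)

Orthogonality check:
  u_2 · u_1 = 0 (should be 0)
  u_3 · u_1 = 0 (should be 0)
  u_3 · u_2 = 0 (should be 0)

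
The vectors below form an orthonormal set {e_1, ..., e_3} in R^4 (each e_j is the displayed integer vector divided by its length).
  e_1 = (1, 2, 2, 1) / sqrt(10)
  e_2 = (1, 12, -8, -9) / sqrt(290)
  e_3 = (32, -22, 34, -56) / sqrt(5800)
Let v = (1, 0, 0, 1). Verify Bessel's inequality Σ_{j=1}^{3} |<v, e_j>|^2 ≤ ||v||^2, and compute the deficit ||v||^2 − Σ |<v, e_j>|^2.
Σ |<v, e_j>|^2 = 18/25; ||v||^2 = 2; deficit = 32/25

Write each e_j = u_j / sqrt(<u_j, u_j>) where u_j is the displayed integer vector. Then <v, e_j> = <v, u_j> / sqrt(<u_j, u_j>), so |<v, e_j>|^2 = <v, u_j>^2 / <u_j, u_j>.
Coefficients: <v, e_1> = 2/sqrt(10), <v, e_2> = -8/sqrt(290), <v, e_3> = -24/sqrt(5800).
Square and sum: Σ |<v, e_j>|^2 = 18/25.
Compute ||v||^2 = v·v = 2.
Deficit = 2 − 18/25 = 32/25 ≥ 0, confirming Bessel's inequality. (The deficit equals ||v − Σ <v,e_j> e_j||^2, the squared distance from v to span{e_j}.)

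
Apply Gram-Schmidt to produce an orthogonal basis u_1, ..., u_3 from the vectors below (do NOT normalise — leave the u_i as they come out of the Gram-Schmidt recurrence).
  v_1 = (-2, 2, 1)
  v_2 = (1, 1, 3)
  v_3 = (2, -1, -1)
Orthogonal basis:
  u_1 = (-2, 2, 1)
  u_2 = (5/3, 1/3, 8/3)
  u_3 = (7/18, 49/90, -14/45)

Apply the Gram-Schmidt recurrence
  u_1 = v_1
  u_i = v_i − Σ_{j<i} ((v_i · u_j) / (u_j · u_j)) · u_j.

Step by step this gives:
  u_1 = (-2, 2, 1)
  u_2 = (5/3, 1/3, 8/3)
  u_3 = (7/18, 49/90, -14/45)

Orthogonality check:
  u_2 · u_1 = 0 (should be 0)
  u_3 · u_1 = 0 (should be 0)
  u_3 · u_2 = 0 (should be 0)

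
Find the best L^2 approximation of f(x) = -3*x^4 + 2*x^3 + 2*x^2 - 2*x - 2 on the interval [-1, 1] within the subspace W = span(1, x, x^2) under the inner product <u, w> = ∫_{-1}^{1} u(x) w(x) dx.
g(x) = -4*x^2/7 - 4*x/5 - 61/35

The best approximation g ∈ W is the orthogonal projection of f onto W. Writing g = a_0 + a_1 x + a_2 x^2, the coefficients solve the normal equations G · a = b where
  G_{ij} = <φ_i, φ_j> and b_i = <f, φ_i>, with φ_0 = 1, φ_1 = x, φ_2 = x^2.
G =
  [2, 0, 2/3]
  [0, 2/3, 0]
  [2/3, 0, 2/5],
b = (-58/15, -8/15, -146/105).
Solving gives a_0 = -61/35, a_1 = -4/5, a_2 = -4/7, so
  g(x) = -4*x^2/7 - 4*x/5 - 61/35.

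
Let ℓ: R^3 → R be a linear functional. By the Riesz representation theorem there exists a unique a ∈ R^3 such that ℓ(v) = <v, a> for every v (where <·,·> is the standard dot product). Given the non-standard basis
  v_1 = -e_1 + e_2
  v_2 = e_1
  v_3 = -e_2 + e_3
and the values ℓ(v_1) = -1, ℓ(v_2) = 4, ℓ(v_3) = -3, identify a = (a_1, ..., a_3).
a = (4, 3, 0)

Write a = (a_1, ..., a_3) in the standard basis. For each basis vector v_i, ℓ(v_i) = <v_i, a> is a linear equation in the a_j's. Collect the n equations into a matrix system V a = ℓ, where row i of V is v_i (expressed in the standard basis). Since V is invertible (lower-triangular with 1s on the diagonal, up to permutation), solve by back-substitution:
  V =
[[-1, 1, 0],
 [1, 0, 0],
 [0, -1, 1]]
  V a = (-1, 4, -3)
Solving gives a = (4, 3, 0).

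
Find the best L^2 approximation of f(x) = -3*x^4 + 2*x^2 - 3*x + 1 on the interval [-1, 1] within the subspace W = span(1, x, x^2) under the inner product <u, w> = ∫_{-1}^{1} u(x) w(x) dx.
g(x) = -4*x^2/7 - 3*x + 44/35

The best approximation g ∈ W is the orthogonal projection of f onto W. Writing g = a_0 + a_1 x + a_2 x^2, the coefficients solve the normal equations G · a = b where
  G_{ij} = <φ_i, φ_j> and b_i = <f, φ_i>, with φ_0 = 1, φ_1 = x, φ_2 = x^2.
G =
  [2, 0, 2/3]
  [0, 2/3, 0]
  [2/3, 0, 2/5],
b = (32/15, -2, 64/105).
Solving gives a_0 = 44/35, a_1 = -3, a_2 = -4/7, so
  g(x) = -4*x^2/7 - 3*x + 44/35.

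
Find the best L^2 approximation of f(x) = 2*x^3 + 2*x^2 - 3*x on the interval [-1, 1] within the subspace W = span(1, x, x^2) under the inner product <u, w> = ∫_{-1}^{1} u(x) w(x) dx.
g(x) = 2*x^2 - 9*x/5

The best approximation g ∈ W is the orthogonal projection of f onto W. Writing g = a_0 + a_1 x + a_2 x^2, the coefficients solve the normal equations G · a = b where
  G_{ij} = <φ_i, φ_j> and b_i = <f, φ_i>, with φ_0 = 1, φ_1 = x, φ_2 = x^2.
G =
  [2, 0, 2/3]
  [0, 2/3, 0]
  [2/3, 0, 2/5],
b = (4/3, -6/5, 4/5).
Solving gives a_0 = 0, a_1 = -9/5, a_2 = 2, so
  g(x) = 2*x^2 - 9*x/5.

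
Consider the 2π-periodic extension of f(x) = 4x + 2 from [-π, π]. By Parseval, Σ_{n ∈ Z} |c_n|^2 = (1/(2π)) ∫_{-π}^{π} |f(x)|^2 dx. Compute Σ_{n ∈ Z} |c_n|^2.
Σ |c_n|^2 = 16π^2/3 + 4

Expand and integrate term by term over [-π, π]:
  ∫ (4x)^2 dx = 16·(2π^3/3); ∫ 2·4·(2)·x dx = 0 (odd integrand); ∫ 2^2 dx = 4·2π.
So (1/(2π)) ∫_{-π}^{π} (4x + 2)^2 dx = 16π^2/3 + 4 = 16π^2/3 + 4.
Parseval ⇒ Σ |c_n|^2 = 16π^2/3 + 4.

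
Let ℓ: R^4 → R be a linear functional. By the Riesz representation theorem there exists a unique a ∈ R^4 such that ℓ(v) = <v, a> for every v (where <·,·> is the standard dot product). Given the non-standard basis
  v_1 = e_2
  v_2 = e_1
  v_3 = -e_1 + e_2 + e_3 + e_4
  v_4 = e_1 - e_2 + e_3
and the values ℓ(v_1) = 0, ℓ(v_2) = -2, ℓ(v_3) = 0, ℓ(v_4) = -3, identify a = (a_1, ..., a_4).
a = (-2, 0, -1, -1)

Write a = (a_1, ..., a_4) in the standard basis. For each basis vector v_i, ℓ(v_i) = <v_i, a> is a linear equation in the a_j's. Collect the n equations into a matrix system V a = ℓ, where row i of V is v_i (expressed in the standard basis). Since V is invertible (lower-triangular with 1s on the diagonal, up to permutation), solve by back-substitution:
  V =
[[0, 1, 0, 0],
 [1, 0, 0, 0],
 [-1, 1, 1, 1],
 [1, -1, 1, 0]]
  V a = (0, -2, 0, -3)
Solving gives a = (-2, 0, -1, -1).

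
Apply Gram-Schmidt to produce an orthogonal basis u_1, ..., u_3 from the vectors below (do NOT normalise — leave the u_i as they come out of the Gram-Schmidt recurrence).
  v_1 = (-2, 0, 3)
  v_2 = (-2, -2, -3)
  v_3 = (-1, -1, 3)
Orthogonal basis:
  u_1 = (-2, 0, 3)
  u_2 = (-36/13, -2, -24/13)
  u_3 = (27/49, -54/49, 18/49)

Apply the Gram-Schmidt recurrence
  u_1 = v_1
  u_i = v_i − Σ_{j<i} ((v_i · u_j) / (u_j · u_j)) · u_j.

Step by step this gives:
  u_1 = (-2, 0, 3)
  u_2 = (-36/13, -2, -24/13)
  u_3 = (27/49, -54/49, 18/49)

Orthogonality check:
  u_2 · u_1 = 0 (should be 0)
  u_3 · u_1 = 0 (should be 0)
  u_3 · u_2 = 0 (should be 0)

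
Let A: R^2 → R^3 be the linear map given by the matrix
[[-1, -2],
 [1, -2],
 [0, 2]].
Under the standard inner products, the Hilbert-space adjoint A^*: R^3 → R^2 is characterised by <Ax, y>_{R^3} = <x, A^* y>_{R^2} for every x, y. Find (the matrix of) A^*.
A^* = A^T =
[[-1, 1, 0],
 [-2, -2, 2]]

For real matrices with standard dot products, the defining identity <Ax, y> = <x, A^* y> gives (Ax)^T y = x^T (A^*) y, i.e. x^T A^T y = x^T (A^*) y. Since this holds for all x, y, we must have A^* = A^T. Therefore
A^* =
[[-1, 1, 0],
 [-2, -2, 2]].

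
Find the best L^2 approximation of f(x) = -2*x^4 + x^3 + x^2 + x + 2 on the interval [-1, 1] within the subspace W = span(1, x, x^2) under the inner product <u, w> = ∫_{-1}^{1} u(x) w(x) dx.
g(x) = -5*x^2/7 + 8*x/5 + 76/35

The best approximation g ∈ W is the orthogonal projection of f onto W. Writing g = a_0 + a_1 x + a_2 x^2, the coefficients solve the normal equations G · a = b where
  G_{ij} = <φ_i, φ_j> and b_i = <f, φ_i>, with φ_0 = 1, φ_1 = x, φ_2 = x^2.
G =
  [2, 0, 2/3]
  [0, 2/3, 0]
  [2/3, 0, 2/5],
b = (58/15, 16/15, 122/105).
Solving gives a_0 = 76/35, a_1 = 8/5, a_2 = -5/7, so
  g(x) = -5*x^2/7 + 8*x/5 + 76/35.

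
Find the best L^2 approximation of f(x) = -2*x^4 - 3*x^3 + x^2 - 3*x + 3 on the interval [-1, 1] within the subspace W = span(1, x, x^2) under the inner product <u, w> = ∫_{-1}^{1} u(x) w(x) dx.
g(x) = -5*x^2/7 - 24*x/5 + 111/35

The best approximation g ∈ W is the orthogonal projection of f onto W. Writing g = a_0 + a_1 x + a_2 x^2, the coefficients solve the normal equations G · a = b where
  G_{ij} = <φ_i, φ_j> and b_i = <f, φ_i>, with φ_0 = 1, φ_1 = x, φ_2 = x^2.
G =
  [2, 0, 2/3]
  [0, 2/3, 0]
  [2/3, 0, 2/5],
b = (88/15, -16/5, 64/35).
Solving gives a_0 = 111/35, a_1 = -24/5, a_2 = -5/7, so
  g(x) = -5*x^2/7 - 24*x/5 + 111/35.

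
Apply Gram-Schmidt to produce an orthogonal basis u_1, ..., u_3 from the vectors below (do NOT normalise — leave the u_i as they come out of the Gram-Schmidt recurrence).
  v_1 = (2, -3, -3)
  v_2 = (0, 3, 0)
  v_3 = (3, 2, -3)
Orthogonal basis:
  u_1 = (2, -3, -3)
  u_2 = (9/11, 39/22, -27/22)
  u_3 = (9/13, 0, 6/13)

Apply the Gram-Schmidt recurrence
  u_1 = v_1
  u_i = v_i − Σ_{j<i} ((v_i · u_j) / (u_j · u_j)) · u_j.

Step by step this gives:
  u_1 = (2, -3, -3)
  u_2 = (9/11, 39/22, -27/22)
  u_3 = (9/13, 0, 6/13)

Orthogonality check:
  u_2 · u_1 = 0 (should be 0)
  u_3 · u_1 = 0 (should be 0)
  u_3 · u_2 = 0 (should be 0)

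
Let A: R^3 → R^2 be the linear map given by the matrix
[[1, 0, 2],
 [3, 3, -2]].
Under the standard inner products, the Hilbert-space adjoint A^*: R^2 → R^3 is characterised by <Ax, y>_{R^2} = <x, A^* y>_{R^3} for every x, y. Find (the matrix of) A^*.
A^* = A^T =
[[1, 3],
 [0, 3],
 [2, -2]]

For real matrices with standard dot products, the defining identity <Ax, y> = <x, A^* y> gives (Ax)^T y = x^T (A^*) y, i.e. x^T A^T y = x^T (A^*) y. Since this holds for all x, y, we must have A^* = A^T. Therefore
A^* =
[[1, 3],
 [0, 3],
 [2, -2]].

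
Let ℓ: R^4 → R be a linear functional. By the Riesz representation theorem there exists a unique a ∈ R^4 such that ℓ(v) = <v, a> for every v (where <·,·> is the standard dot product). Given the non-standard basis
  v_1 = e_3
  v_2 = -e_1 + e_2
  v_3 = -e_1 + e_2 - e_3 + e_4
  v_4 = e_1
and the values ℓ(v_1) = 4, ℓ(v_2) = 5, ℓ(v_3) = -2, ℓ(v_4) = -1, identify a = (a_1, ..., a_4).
a = (-1, 4, 4, -3)

Write a = (a_1, ..., a_4) in the standard basis. For each basis vector v_i, ℓ(v_i) = <v_i, a> is a linear equation in the a_j's. Collect the n equations into a matrix system V a = ℓ, where row i of V is v_i (expressed in the standard basis). Since V is invertible (lower-triangular with 1s on the diagonal, up to permutation), solve by back-substitution:
  V =
[[0, 0, 1, 0],
 [-1, 1, 0, 0],
 [-1, 1, -1, 1],
 [1, 0, 0, 0]]
  V a = (4, 5, -2, -1)
Solving gives a = (-1, 4, 4, -3).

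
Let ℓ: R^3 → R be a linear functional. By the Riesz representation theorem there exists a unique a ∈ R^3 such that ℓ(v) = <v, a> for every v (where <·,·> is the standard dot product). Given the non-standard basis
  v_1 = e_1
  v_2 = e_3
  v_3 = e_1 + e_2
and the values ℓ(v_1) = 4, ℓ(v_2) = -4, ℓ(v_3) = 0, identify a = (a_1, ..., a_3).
a = (4, -4, -4)

Write a = (a_1, ..., a_3) in the standard basis. For each basis vector v_i, ℓ(v_i) = <v_i, a> is a linear equation in the a_j's. Collect the n equations into a matrix system V a = ℓ, where row i of V is v_i (expressed in the standard basis). Since V is invertible (lower-triangular with 1s on the diagonal, up to permutation), solve by back-substitution:
  V =
[[1, 0, 0],
 [0, 0, 1],
 [1, 1, 0]]
  V a = (4, -4, 0)
Solving gives a = (4, -4, -4).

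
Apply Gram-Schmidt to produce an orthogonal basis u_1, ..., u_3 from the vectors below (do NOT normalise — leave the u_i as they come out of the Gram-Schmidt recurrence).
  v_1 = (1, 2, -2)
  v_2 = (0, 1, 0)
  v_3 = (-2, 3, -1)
Orthogonal basis:
  u_1 = (1, 2, -2)
  u_2 = (-2/9, 5/9, 4/9)
  u_3 = (-2, 0, -1)

Apply the Gram-Schmidt recurrence
  u_1 = v_1
  u_i = v_i − Σ_{j<i} ((v_i · u_j) / (u_j · u_j)) · u_j.

Step by step this gives:
  u_1 = (1, 2, -2)
  u_2 = (-2/9, 5/9, 4/9)
  u_3 = (-2, 0, -1)

Orthogonality check:
  u_2 · u_1 = 0 (should be 0)
  u_3 · u_1 = 0 (should be 0)
  u_3 · u_2 = 0 (should be 0)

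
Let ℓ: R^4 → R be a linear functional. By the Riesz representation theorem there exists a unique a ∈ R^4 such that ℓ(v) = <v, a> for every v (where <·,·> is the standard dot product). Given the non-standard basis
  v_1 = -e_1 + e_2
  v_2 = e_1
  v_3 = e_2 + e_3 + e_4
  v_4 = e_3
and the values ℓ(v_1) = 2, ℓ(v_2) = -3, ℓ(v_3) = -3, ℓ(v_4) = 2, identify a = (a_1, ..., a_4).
a = (-3, -1, 2, -4)

Write a = (a_1, ..., a_4) in the standard basis. For each basis vector v_i, ℓ(v_i) = <v_i, a> is a linear equation in the a_j's. Collect the n equations into a matrix system V a = ℓ, where row i of V is v_i (expressed in the standard basis). Since V is invertible (lower-triangular with 1s on the diagonal, up to permutation), solve by back-substitution:
  V =
[[-1, 1, 0, 0],
 [1, 0, 0, 0],
 [0, 1, 1, 1],
 [0, 0, 1, 0]]
  V a = (2, -3, -3, 2)
Solving gives a = (-3, -1, 2, -4).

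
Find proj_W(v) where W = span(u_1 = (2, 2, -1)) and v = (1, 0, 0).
proj_W(v) = (4/9, 4/9, -2/9)

Set up U = [u_1 | ... | u_1] ∈ R^(3×1). The projector onto W = col(U) is P = U (U^T U)^(-1) U^T.
Compute U^T U =
  [9],
and U^T v = (2).
Solve U^T U · c = U^T v for the coefficients: c = (2/9). The projection is proj_W(v) = U c.
Check: (v - proj_W(v)) · u_1 = 0  (should be 0).
Result: proj_W(v) = (4/9, 4/9, -2/9).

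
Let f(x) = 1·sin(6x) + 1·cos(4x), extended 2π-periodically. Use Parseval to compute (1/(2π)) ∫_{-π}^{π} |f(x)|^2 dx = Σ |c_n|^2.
Σ |c_n|^2 = 1

Expand |f|^2 and use orthogonality of {sin(nx), cos(mx)} on [-π, π]:
  ∫_{-π}^{π} sin(nx)^2 dx = π, ∫ cos(mx)^2 dx = π, and cross terms integrate to 0.
So ∫_{-π}^{π} f(x)^2 dx = 1^2 · π + 1^2 · π = (1 + 1)π.
Divide by 2π: (1 + 1)/2 = 1.
By Parseval, this equals Σ |c_n|^2.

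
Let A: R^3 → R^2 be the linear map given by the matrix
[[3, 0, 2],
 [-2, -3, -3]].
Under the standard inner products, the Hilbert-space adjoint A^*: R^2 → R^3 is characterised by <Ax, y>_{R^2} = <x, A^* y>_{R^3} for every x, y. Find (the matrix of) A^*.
A^* = A^T =
[[3, -2],
 [0, -3],
 [2, -3]]

For real matrices with standard dot products, the defining identity <Ax, y> = <x, A^* y> gives (Ax)^T y = x^T (A^*) y, i.e. x^T A^T y = x^T (A^*) y. Since this holds for all x, y, we must have A^* = A^T. Therefore
A^* =
[[3, -2],
 [0, -3],
 [2, -3]].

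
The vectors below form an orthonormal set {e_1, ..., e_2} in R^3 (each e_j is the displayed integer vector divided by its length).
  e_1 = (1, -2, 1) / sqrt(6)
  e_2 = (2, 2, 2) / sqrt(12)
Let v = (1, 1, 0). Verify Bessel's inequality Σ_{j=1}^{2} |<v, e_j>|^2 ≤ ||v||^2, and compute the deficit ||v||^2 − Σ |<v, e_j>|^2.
Σ |<v, e_j>|^2 = 3/2; ||v||^2 = 2; deficit = 1/2

Write each e_j = u_j / sqrt(<u_j, u_j>) where u_j is the displayed integer vector. Then <v, e_j> = <v, u_j> / sqrt(<u_j, u_j>), so |<v, e_j>|^2 = <v, u_j>^2 / <u_j, u_j>.
Coefficients: <v, e_1> = -1/sqrt(6), <v, e_2> = 4/sqrt(12).
Square and sum: Σ |<v, e_j>|^2 = 3/2.
Compute ||v||^2 = v·v = 2.
Deficit = 2 − 3/2 = 1/2 ≥ 0, confirming Bessel's inequality. (The deficit equals ||v − Σ <v,e_j> e_j||^2, the squared distance from v to span{e_j}.)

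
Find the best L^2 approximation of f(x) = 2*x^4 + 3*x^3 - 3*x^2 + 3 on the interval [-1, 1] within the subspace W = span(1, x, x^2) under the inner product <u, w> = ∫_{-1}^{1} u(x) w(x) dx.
g(x) = -9*x^2/7 + 9*x/5 + 99/35

The best approximation g ∈ W is the orthogonal projection of f onto W. Writing g = a_0 + a_1 x + a_2 x^2, the coefficients solve the normal equations G · a = b where
  G_{ij} = <φ_i, φ_j> and b_i = <f, φ_i>, with φ_0 = 1, φ_1 = x, φ_2 = x^2.
G =
  [2, 0, 2/3]
  [0, 2/3, 0]
  [2/3, 0, 2/5],
b = (24/5, 6/5, 48/35).
Solving gives a_0 = 99/35, a_1 = 9/5, a_2 = -9/7, so
  g(x) = -9*x^2/7 + 9*x/5 + 99/35.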